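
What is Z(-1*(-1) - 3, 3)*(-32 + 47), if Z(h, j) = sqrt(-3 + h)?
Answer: 15*I*sqrt(5) ≈ 33.541*I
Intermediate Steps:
Z(-1*(-1) - 3, 3)*(-32 + 47) = sqrt(-3 + (-1*(-1) - 3))*(-32 + 47) = sqrt(-3 + (1 - 3))*15 = sqrt(-3 - 2)*15 = sqrt(-5)*15 = (I*sqrt(5))*15 = 15*I*sqrt(5)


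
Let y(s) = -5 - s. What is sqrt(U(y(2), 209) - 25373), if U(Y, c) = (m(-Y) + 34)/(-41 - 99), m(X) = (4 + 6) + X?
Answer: I*sqrt(124329485)/70 ≈ 159.29*I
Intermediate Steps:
m(X) = 10 + X
U(Y, c) = -11/35 + Y/140 (U(Y, c) = ((10 - Y) + 34)/(-41 - 99) = (44 - Y)/(-140) = (44 - Y)*(-1/140) = -11/35 + Y/140)
sqrt(U(y(2), 209) - 25373) = sqrt((-11/35 + (-5 - 1*2)/140) - 25373) = sqrt((-11/35 + (-5 - 2)/140) - 25373) = sqrt((-11/35 + (1/140)*(-7)) - 25373) = sqrt((-11/35 - 1/20) - 25373) = sqrt(-51/140 - 25373) = sqrt(-3552271/140) = I*sqrt(124329485)/70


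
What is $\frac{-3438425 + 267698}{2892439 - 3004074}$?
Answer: $\frac{3170727}{111635} \approx 28.403$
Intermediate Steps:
$\frac{-3438425 + 267698}{2892439 - 3004074} = - \frac{3170727}{-111635} = \left(-3170727\right) \left(- \frac{1}{111635}\right) = \frac{3170727}{111635}$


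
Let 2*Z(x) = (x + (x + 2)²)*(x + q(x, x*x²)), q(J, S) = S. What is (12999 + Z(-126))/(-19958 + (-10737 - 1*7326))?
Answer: 15253814751/38021 ≈ 4.0119e+5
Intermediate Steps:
Z(x) = (x + x³)*(x + (2 + x)²)/2 (Z(x) = ((x + (x + 2)²)*(x + x*x²))/2 = ((x + (2 + x)²)*(x + x³))/2 = ((x + x³)*(x + (2 + x)²))/2 = (x + x³)*(x + (2 + x)²)/2)
(12999 + Z(-126))/(-19958 + (-10737 - 1*7326)) = (12999 + (½)*(-126)*(-126 + (-126)³ + (2 - 126)² + (-126)²*(2 - 126)²))/(-19958 + (-10737 - 1*7326)) = (12999 + (½)*(-126)*(-126 - 2000376 + (-124)² + 15876*(-124)²))/(-19958 + (-10737 - 7326)) = (12999 + (½)*(-126)*(-126 - 2000376 + 15376 + 15876*15376))/(-19958 - 18063) = (12999 + (½)*(-126)*(-126 - 2000376 + 15376 + 244109376))/(-38021) = (12999 + (½)*(-126)*242124250)*(-1/38021) = (12999 - 15253827750)*(-1/38021) = -15253814751*(-1/38021) = 15253814751/38021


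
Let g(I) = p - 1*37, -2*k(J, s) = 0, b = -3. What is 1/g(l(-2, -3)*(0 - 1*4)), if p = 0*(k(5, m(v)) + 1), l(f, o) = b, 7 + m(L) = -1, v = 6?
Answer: -1/37 ≈ -0.027027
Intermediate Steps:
m(L) = -8 (m(L) = -7 - 1 = -8)
k(J, s) = 0 (k(J, s) = -1/2*0 = 0)
l(f, o) = -3
p = 0 (p = 0*(0 + 1) = 0*1 = 0)
g(I) = -37 (g(I) = 0 - 1*37 = 0 - 37 = -37)
1/g(l(-2, -3)*(0 - 1*4)) = 1/(-37) = -1/37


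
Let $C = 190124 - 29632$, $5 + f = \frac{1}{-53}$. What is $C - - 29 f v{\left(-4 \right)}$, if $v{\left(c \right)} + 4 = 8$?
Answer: $\frac{8475220}{53} \approx 1.5991 \cdot 10^{5}$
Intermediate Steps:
$v{\left(c \right)} = 4$ ($v{\left(c \right)} = -4 + 8 = 4$)
$f = - \frac{266}{53}$ ($f = -5 + \frac{1}{-53} = -5 - \frac{1}{53} = - \frac{266}{53} \approx -5.0189$)
$C = 160492$ ($C = 190124 - 29632 = 160492$)
$C - - 29 f v{\left(-4 \right)} = 160492 - \left(-29\right) \left(- \frac{266}{53}\right) 4 = 160492 - \frac{7714}{53} \cdot 4 = 160492 - \frac{30856}{53} = \frac{8475220}{53}$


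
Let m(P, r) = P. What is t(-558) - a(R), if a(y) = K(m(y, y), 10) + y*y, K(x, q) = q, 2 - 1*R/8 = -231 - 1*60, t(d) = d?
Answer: -5494904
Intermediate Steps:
R = 2344 (R = 16 - 8*(-231 - 1*60) = 16 - 8*(-231 - 60) = 16 - 8*(-291) = 16 + 2328 = 2344)
a(y) = 10 + y**2 (a(y) = 10 + y*y = 10 + y**2)
t(-558) - a(R) = -558 - (10 + 2344**2) = -558 - (10 + 5494336) = -558 - 1*5494346 = -558 - 5494346 = -5494904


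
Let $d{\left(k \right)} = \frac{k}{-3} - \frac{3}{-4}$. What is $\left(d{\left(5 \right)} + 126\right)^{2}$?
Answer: $\frac{2253001}{144} \approx 15646.0$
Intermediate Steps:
$d{\left(k \right)} = \frac{3}{4} - \frac{k}{3}$ ($d{\left(k \right)} = k \left(- \frac{1}{3}\right) - - \frac{3}{4} = - \frac{k}{3} + \frac{3}{4} = \frac{3}{4} - \frac{k}{3}$)
$\left(d{\left(5 \right)} + 126\right)^{2} = \left(\left(\frac{3}{4} - \frac{5}{3}\right) + 126\right)^{2} = \left(- \frac{11}{12} + 126\right)^{2} = \left(\frac{1501}{12}\right)^{2} = \frac{2253001}{144}$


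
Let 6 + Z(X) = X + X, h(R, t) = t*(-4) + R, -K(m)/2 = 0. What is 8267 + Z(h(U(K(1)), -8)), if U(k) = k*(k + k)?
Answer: 8325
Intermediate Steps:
K(m) = 0 (K(m) = -2*0 = 0)
U(k) = 2*k**2 (U(k) = k*(2*k) = 2*k**2)
h(R, t) = R - 4*t (h(R, t) = -4*t + R = R - 4*t)
Z(X) = -6 + 2*X (Z(X) = -6 + (X + X) = -6 + 2*X)
8267 + Z(h(U(K(1)), -8)) = 8267 + (-6 + 2*(2*0**2 - 4*(-8))) = 8267 + (-6 + 2*(2*0 + 32)) = 8267 + (-6 + 2*(0 + 32)) = 8267 + (-6 + 2*32) = 8267 + (-6 + 64) = 8267 + 58 = 8325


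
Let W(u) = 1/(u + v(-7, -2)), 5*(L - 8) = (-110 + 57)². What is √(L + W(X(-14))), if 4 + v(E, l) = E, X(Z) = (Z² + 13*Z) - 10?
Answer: √697830/35 ≈ 23.867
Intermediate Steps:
L = 2849/5 (L = 8 + (-110 + 57)²/5 = 8 + (⅕)*(-53)² = 8 + (⅕)*2809 = 8 + 2809/5 = 2849/5 ≈ 569.80)
X(Z) = -10 + Z² + 13*Z
v(E, l) = -4 + E
W(u) = 1/(-11 + u) (W(u) = 1/(u + (-4 - 7)) = 1/(u - 11) = 1/(-11 + u))
√(L + W(X(-14))) = √(2849/5 + 1/(-11 + (-10 + (-14)² + 13*(-14)))) = √(2849/5 + 1/(-11 + (-10 + 196 - 182))) = √(2849/5 + 1/(-11 + 4)) = √(2849/5 + 1/(-7)) = √(2849/5 - ⅐) = √(19938/35) = √697830/35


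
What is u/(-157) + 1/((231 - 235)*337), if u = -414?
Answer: 557915/211636 ≈ 2.6362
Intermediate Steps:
u/(-157) + 1/((231 - 235)*337) = -414/(-157) + 1/((231 - 235)*337) = -414*(-1/157) + (1/337)/(-4) = 414/157 - 1/4*1/337 = 414/157 - 1/1348 = 557915/211636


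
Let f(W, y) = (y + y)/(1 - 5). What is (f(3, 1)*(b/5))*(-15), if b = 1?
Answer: 3/2 ≈ 1.5000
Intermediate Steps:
f(W, y) = -y/2 (f(W, y) = (2*y)/(-4) = (2*y)*(-¼) = -y/2)
(f(3, 1)*(b/5))*(-15) = ((-½*1)*(1/5))*(-15) = -1/(2*5)*(-15) = -½*⅕*(-15) = -⅒*(-15) = 3/2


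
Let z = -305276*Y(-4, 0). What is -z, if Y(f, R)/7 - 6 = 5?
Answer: 23506252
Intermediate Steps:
Y(f, R) = 77 (Y(f, R) = 42 + 7*5 = 42 + 35 = 77)
z = -23506252 (z = -305276*77 = -23506252)
-z = -1*(-23506252) = 23506252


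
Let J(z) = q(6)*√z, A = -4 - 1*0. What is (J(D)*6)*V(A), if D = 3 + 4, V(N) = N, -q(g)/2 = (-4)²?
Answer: 768*√7 ≈ 2031.9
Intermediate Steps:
A = -4 (A = -4 + 0 = -4)
q(g) = -32 (q(g) = -2*(-4)² = -2*16 = -32)
D = 7
J(z) = -32*√z
(J(D)*6)*V(A) = (-32*√7*6)*(-4) = -192*√7*(-4) = 768*√7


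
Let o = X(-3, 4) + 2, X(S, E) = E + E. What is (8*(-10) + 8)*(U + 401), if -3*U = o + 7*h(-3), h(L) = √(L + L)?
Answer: -28632 + 168*I*√6 ≈ -28632.0 + 411.51*I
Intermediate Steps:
X(S, E) = 2*E
o = 10 (o = 2*4 + 2 = 8 + 2 = 10)
h(L) = √2*√L (h(L) = √(2*L) = √2*√L)
U = -10/3 - 7*I*√6/3 (U = -(10 + 7*(√2*√(-3)))/3 = -(10 + 7*(√2*(I*√3)))/3 = -(10 + 7*(I*√6))/3 = -(10 + 7*I*√6)/3 = -10/3 - 7*I*√6/3 ≈ -3.3333 - 5.7155*I)
(8*(-10) + 8)*(U + 401) = (8*(-10) + 8)*((-10/3 - 7*I*√6/3) + 401) = (-80 + 8)*(1193/3 - 7*I*√6/3) = -72*(1193/3 - 7*I*√6/3) = -28632 + 168*I*√6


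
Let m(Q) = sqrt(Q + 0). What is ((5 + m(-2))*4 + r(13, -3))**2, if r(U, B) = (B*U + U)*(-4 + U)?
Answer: 45764 - 1712*I*sqrt(2) ≈ 45764.0 - 2421.1*I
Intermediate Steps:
m(Q) = sqrt(Q)
r(U, B) = (-4 + U)*(U + B*U) (r(U, B) = (U + B*U)*(-4 + U) = (-4 + U)*(U + B*U))
((5 + m(-2))*4 + r(13, -3))**2 = ((5 + sqrt(-2))*4 + 13*(-4 + 13 - 4*(-3) - 3*13))**2 = ((5 + I*sqrt(2))*4 + 13*(-4 + 13 + 12 - 39))**2 = ((20 + 4*I*sqrt(2)) + 13*(-18))**2 = ((20 + 4*I*sqrt(2)) - 234)**2 = (-214 + 4*I*sqrt(2))**2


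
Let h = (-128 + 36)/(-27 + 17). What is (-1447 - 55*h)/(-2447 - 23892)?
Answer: 1953/26339 ≈ 0.074149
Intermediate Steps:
h = 46/5 (h = -92/(-10) = -92*(-⅒) = 46/5 ≈ 9.2000)
(-1447 - 55*h)/(-2447 - 23892) = (-1447 - 55*46/5)/(-2447 - 23892) = (-1447 - 506)/(-26339) = -1953*(-1/26339) = 1953/26339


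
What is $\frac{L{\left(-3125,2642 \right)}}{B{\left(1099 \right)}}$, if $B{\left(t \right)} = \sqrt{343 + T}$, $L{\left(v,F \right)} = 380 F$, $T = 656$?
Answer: $\frac{1003960 \sqrt{111}}{333} \approx 31764.0$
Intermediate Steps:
$B{\left(t \right)} = 3 \sqrt{111}$ ($B{\left(t \right)} = \sqrt{343 + 656} = \sqrt{999} = 3 \sqrt{111}$)
$\frac{L{\left(-3125,2642 \right)}}{B{\left(1099 \right)}} = \frac{380 \cdot 2642}{3 \sqrt{111}} = 1003960 \frac{\sqrt{111}}{333} = \frac{1003960 \sqrt{111}}{333}$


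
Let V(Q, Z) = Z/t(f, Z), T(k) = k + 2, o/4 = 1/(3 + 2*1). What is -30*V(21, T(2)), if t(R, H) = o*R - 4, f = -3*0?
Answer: 30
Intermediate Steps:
o = 4/5 (o = 4/(3 + 2*1) = 4/(3 + 2) = 4/5 ≈ 0.80000)
T(k) = 2 + k
f = 0
t(R, H) = -4 + 4*R/5 (t(R, H) = 4*R/5 - 4 = -4 + 4*R/5)
V(Q, Z) = -Z/4 (V(Q, Z) = Z/(-4 + (4/5)*0) = Z/(-4 + 0) = Z/(-4) = Z*(-1/4) = -Z/4)
-30*V(21, T(2)) = -(-15)*(2 + 2)/2 = -(-15)*4/2 = -30*(-1) = 30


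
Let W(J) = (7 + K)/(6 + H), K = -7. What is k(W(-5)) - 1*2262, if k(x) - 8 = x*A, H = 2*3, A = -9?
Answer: -2254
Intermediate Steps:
H = 6
W(J) = 0 (W(J) = (7 - 7)/(6 + 6) = 0/12 = 0*(1/12) = 0)
k(x) = 8 - 9*x (k(x) = 8 + x*(-9) = 8 - 9*x)
k(W(-5)) - 1*2262 = (8 - 9*0) - 1*2262 = (8 + 0) - 2262 = 8 - 2262 = -2254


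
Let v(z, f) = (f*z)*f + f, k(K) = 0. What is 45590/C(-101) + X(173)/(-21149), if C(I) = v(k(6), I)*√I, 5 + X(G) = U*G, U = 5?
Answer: -860/21149 + 45590*I*√101/10201 ≈ -0.040664 + 44.915*I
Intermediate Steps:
X(G) = -5 + 5*G
v(z, f) = f + z*f² (v(z, f) = z*f² + f = f + z*f²)
C(I) = I^(3/2) (C(I) = (I*(1 + I*0))*√I = (I*(1 + 0))*√I = (I*1)*√I = I*√I = I^(3/2))
45590/C(-101) + X(173)/(-21149) = 45590/((-101)^(3/2)) + (-5 + 5*173)/(-21149) = 45590/((-101*I*√101)) + (-5 + 865)*(-1/21149) = 45590*(I*√101/10201) + 860*(-1/21149) = 45590*I*√101/10201 - 860/21149 = -860/21149 + 45590*I*√101/10201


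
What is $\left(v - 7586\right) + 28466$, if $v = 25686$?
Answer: $46566$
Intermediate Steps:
$\left(v - 7586\right) + 28466 = \left(25686 - 7586\right) + 28466 = 18100 + 28466 = 46566$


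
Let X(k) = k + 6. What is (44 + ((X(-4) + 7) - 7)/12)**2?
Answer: 70225/36 ≈ 1950.7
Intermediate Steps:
X(k) = 6 + k
(44 + ((X(-4) + 7) - 7)/12)**2 = (44 + (((6 - 4) + 7) - 7)/12)**2 = (44 + ((2 + 7) - 7)*(1/12))**2 = (44 + (9 - 7)*(1/12))**2 = (44 + 2*(1/12))**2 = (44 + 1/6)**2 = (265/6)**2 = 70225/36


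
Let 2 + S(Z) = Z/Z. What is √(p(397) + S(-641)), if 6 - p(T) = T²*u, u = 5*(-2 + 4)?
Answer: 7*I*√32165 ≈ 1255.4*I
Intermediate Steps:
u = 10 (u = 5*2 = 10)
p(T) = 6 - 10*T² (p(T) = 6 - T²*10 = 6 - 10*T²)
S(Z) = -1 (S(Z) = -2 + Z/Z = -2 + 1 = -1)
√(p(397) + S(-641)) = √((6 - 10*397²) - 1) = √((6 - 10*157609) - 1) = √((6 - 1576090) - 1) = √(-1576084 - 1) = √(-1576085) = 7*I*√32165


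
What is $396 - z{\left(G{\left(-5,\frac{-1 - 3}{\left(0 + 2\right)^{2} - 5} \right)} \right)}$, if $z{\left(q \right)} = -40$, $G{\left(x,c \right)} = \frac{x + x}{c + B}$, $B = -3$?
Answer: $436$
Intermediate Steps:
$G{\left(x,c \right)} = \frac{2 x}{-3 + c}$ ($G{\left(x,c \right)} = \frac{x + x}{c - 3} = \frac{2 x}{-3 + c}$)
$396 - z{\left(G{\left(-5,\frac{-1 - 3}{\left(0 + 2\right)^{2} - 5} \right)} \right)} = 396 - -40 = 396 + 40 = 436$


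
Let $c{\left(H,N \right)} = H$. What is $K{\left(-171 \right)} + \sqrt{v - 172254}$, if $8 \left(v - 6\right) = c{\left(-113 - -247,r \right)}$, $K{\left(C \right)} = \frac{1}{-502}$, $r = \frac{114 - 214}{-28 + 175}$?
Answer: $- \frac{1}{502} + \frac{5 i \sqrt{27557}}{2} \approx -0.001992 + 415.01 i$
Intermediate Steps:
$r = - \frac{100}{147} \approx -0.68027$
$K{\left(C \right)} = - \frac{1}{502}$
$v = \frac{91}{4}$ ($v = 6 + \frac{-113 - -247}{8} = 6 + \frac{-113 + 247}{8} = 6 + \frac{1}{8} \cdot 134 = 6 + \frac{67}{4} = \frac{91}{4} \approx 22.75$)
$K{\left(-171 \right)} + \sqrt{v - 172254} = - \frac{1}{502} + \sqrt{\frac{91}{4} - 172254} = - \frac{1}{502} + \sqrt{- \frac{688925}{4}} = - \frac{1}{502} + \frac{5 i \sqrt{27557}}{2}$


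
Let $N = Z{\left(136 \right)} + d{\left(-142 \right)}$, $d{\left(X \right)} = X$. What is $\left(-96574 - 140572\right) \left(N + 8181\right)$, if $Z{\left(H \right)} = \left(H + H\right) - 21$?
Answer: $-1965940340$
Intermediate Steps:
$Z{\left(H \right)} = -21 + 2 H$ ($Z{\left(H \right)} = 2 H - 21 = -21 + 2 H$)
$N = 109$ ($N = \left(-21 + 2 \cdot 136\right) - 142 = \left(-21 + 272\right) - 142 = 251 - 142 = 109$)
$\left(-96574 - 140572\right) \left(N + 8181\right) = \left(-96574 - 140572\right) \left(109 + 8181\right) = \left(-237146\right) 8290 = -1965940340$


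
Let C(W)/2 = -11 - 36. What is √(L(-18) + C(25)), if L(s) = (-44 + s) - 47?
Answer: I*√203 ≈ 14.248*I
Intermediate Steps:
C(W) = -94 (C(W) = 2*(-11 - 36) = 2*(-47) = -94)
L(s) = -91 + s
√(L(-18) + C(25)) = √((-91 - 18) - 94) = √(-109 - 94) = √(-203) = I*√203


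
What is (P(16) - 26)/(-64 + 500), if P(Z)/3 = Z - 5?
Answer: 7/436 ≈ 0.016055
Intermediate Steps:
P(Z) = -15 + 3*Z (P(Z) = 3*(Z - 5) = 3*(-5 + Z) = -15 + 3*Z)
(P(16) - 26)/(-64 + 500) = ((-15 + 3*16) - 26)/(-64 + 500) = ((-15 + 48) - 26)/436 = (33 - 26)*(1/436) = 7*(1/436) = 7/436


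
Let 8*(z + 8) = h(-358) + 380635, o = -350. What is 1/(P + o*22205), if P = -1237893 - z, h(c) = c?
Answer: -8/72457357 ≈ -1.1041e-7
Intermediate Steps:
z = 380213/8 (z = -8 + (-358 + 380635)/8 = -8 + (⅛)*380277 = -8 + 380277/8 = 380213/8 ≈ 47527.)
P = -10283357/8 (P = -1237893 - 1*380213/8 = -1237893 - 380213/8 = -10283357/8 ≈ -1.2854e+6)
1/(P + o*22205) = 1/(-10283357/8 - 350*22205) = 1/(-10283357/8 - 7771750) = 1/(-72457357/8) = -8/72457357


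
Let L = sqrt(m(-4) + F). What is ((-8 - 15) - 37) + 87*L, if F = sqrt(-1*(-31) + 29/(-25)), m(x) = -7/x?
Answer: -60 + 87*sqrt(175 + 20*sqrt(746))/10 ≈ 173.65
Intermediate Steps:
F = sqrt(746)/5 (F = sqrt(31 + 29*(-1/25)) = sqrt(31 - 29/25) = sqrt(746/25) = sqrt(746)/5 ≈ 5.4626)
L = sqrt(7/4 + sqrt(746)/5) (L = sqrt(-7/(-4) + sqrt(746)/5) = sqrt(-7*(-1/4) + sqrt(746)/5) = sqrt(7/4 + sqrt(746)/5) ≈ 2.6856)
((-8 - 15) - 37) + 87*L = ((-8 - 15) - 37) + 87*(sqrt(175 + 20*sqrt(746))/10) = (-23 - 37) + 87*sqrt(175 + 20*sqrt(746))/10 = -60 + 87*sqrt(175 + 20*sqrt(746))/10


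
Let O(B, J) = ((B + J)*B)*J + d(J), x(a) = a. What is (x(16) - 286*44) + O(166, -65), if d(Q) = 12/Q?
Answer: -71653282/65 ≈ -1.1024e+6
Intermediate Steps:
O(B, J) = 12/J + B*J*(B + J) (O(B, J) = ((B + J)*B)*J + 12/J = (B*(B + J))*J + 12/J = B*J*(B + J) + 12/J = 12/J + B*J*(B + J))
(x(16) - 286*44) + O(166, -65) = (16 - 286*44) + (12 + 166*(-65)**2*(166 - 65))/(-65) = (16 - 12584) - (12 + 166*4225*101)/65 = -12568 - (12 + 70836350)/65 = -12568 - 1/65*70836362 = -12568 - 70836362/65 = -71653282/65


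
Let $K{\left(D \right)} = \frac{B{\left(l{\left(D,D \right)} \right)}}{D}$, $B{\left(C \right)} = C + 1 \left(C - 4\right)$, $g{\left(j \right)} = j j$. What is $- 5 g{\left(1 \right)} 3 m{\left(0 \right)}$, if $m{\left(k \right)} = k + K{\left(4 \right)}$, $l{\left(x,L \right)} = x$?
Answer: $-15$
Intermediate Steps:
$g{\left(j \right)} = j^{2}$
$B{\left(C \right)} = -4 + 2 C$ ($B{\left(C \right)} = C + 1 \left(-4 + C\right) = C + \left(-4 + C\right) = -4 + 2 C$)
$K{\left(D \right)} = \frac{-4 + 2 D}{D}$
$m{\left(k \right)} = 1 + k$ ($m{\left(k \right)} = k + \left(2 - \frac{4}{4}\right) = k + \left(2 - 1\right) = k + 1 = 1 + k$)
$- 5 g{\left(1 \right)} 3 m{\left(0 \right)} = - 5 \cdot 1^{2} \cdot 3 \left(1 + 0\right) = \left(-5\right) 1 \cdot 3 \cdot 1 = \left(-5\right) 3 \cdot 1 = \left(-15\right) 1 = -15$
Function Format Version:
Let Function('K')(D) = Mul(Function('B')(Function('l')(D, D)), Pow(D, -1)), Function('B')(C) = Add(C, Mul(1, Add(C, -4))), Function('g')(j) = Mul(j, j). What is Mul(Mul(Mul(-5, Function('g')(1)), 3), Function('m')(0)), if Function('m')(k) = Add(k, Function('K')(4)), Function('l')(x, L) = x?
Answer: -15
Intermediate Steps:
Function('g')(j) = Pow(j, 2)
Function('B')(C) = Add(-4, Mul(2, C)) (Function('B')(C) = Add(C, Mul(1, Add(-4, C))) = Add(C, Add(-4, C)) = Add(-4, Mul(2, C)))
Function('K')(D) = Mul(Pow(D, -1), Add(-4, Mul(2, D))) (Function('K')(D) = Mul(Add(-4, Mul(2, D)), Pow(D, -1)) = Mul(Pow(D, -1), Add(-4, Mul(2, D))))
Function('m')(k) = Add(1, k) (Function('m')(k) = Add(k, Add(2, Mul(-4, Pow(4, -1)))) = Add(k, Add(2, Mul(-4, Rational(1, 4)))) = Add(k, Add(2, -1)) = Add(k, 1) = Add(1, k))
Mul(Mul(Mul(-5, Function('g')(1)), 3), Function('m')(0)) = Mul(Mul(Mul(-5, Pow(1, 2)), 3), Add(1, 0)) = Mul(Mul(Mul(-5, 1), 3), 1) = Mul(Mul(-5, 3), 1) = Mul(-15, 1) = -15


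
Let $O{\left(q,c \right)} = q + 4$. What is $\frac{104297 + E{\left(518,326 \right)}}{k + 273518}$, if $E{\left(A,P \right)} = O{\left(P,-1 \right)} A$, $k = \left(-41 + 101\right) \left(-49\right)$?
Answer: $\frac{275237}{270578} \approx 1.0172$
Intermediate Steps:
$O{\left(q,c \right)} = 4 + q$
$k = -2940$ ($k = 60 \left(-49\right) = -2940$)
$E{\left(A,P \right)} = A \left(4 + P\right)$ ($E{\left(A,P \right)} = \left(4 + P\right) A = A \left(4 + P\right)$)
$\frac{104297 + E{\left(518,326 \right)}}{k + 273518} = \frac{104297 + 518 \left(4 + 326\right)}{-2940 + 273518} = \frac{104297 + 518 \cdot 330}{270578} = \left(104297 + 170940\right) \frac{1}{270578} = 275237 \cdot \frac{1}{270578} = \frac{275237}{270578}$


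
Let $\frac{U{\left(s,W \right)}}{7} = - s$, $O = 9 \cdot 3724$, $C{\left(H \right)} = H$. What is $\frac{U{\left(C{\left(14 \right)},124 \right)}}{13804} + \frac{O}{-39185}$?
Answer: $- \frac{1960063}{2272730} \approx -0.86243$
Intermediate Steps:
$O = 33516$
$U{\left(s,W \right)} = - 7 s$ ($U{\left(s,W \right)} = 7 \left(- s\right) = - 7 s$)
$\frac{U{\left(C{\left(14 \right)},124 \right)}}{13804} + \frac{O}{-39185} = \frac{\left(-7\right) 14}{13804} + \frac{33516}{-39185} = \left(-98\right) \frac{1}{13804} + 33516 \left(- \frac{1}{39185}\right) = - \frac{7}{986} - \frac{33516}{39185} = - \frac{1960063}{2272730}$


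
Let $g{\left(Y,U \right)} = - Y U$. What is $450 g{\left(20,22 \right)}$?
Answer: $-198000$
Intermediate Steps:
$g{\left(Y,U \right)} = - U Y$
$450 g{\left(20,22 \right)} = 450 \left(\left(-1\right) 22 \cdot 20\right) = 450 \left(-440\right) = -198000$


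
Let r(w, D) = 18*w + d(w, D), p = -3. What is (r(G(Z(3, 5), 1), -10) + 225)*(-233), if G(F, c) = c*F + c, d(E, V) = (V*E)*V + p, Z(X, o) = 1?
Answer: -106714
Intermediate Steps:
d(E, V) = -3 + E*V**2 (d(E, V) = (V*E)*V - 3 = (E*V)*V - 3 = E*V**2 - 3 = -3 + E*V**2)
G(F, c) = c + F*c (G(F, c) = F*c + c = c + F*c)
r(w, D) = -3 + 18*w + w*D**2 (r(w, D) = 18*w + (-3 + w*D**2) = -3 + 18*w + w*D**2)
(r(G(Z(3, 5), 1), -10) + 225)*(-233) = ((-3 + 18*(1*(1 + 1)) + (1*(1 + 1))*(-10)**2) + 225)*(-233) = ((-3 + 18*(1*2) + (1*2)*100) + 225)*(-233) = ((-3 + 18*2 + 2*100) + 225)*(-233) = ((-3 + 36 + 200) + 225)*(-233) = (233 + 225)*(-233) = 458*(-233) = -106714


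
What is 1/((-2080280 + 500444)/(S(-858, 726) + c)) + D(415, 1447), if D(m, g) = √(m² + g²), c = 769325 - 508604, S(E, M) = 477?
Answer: -43533/263306 + √2266034 ≈ 1505.2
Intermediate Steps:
c = 260721
D(m, g) = √(g² + m²)
1/((-2080280 + 500444)/(S(-858, 726) + c)) + D(415, 1447) = 1/((-2080280 + 500444)/(477 + 260721)) + √(1447² + 415²) = 1/(-1579836/261198) + √(2093809 + 172225) = 1/(-1579836*1/261198) + √2266034 = 1/(-263306/43533) + √2266034 = -43533/263306 + √2266034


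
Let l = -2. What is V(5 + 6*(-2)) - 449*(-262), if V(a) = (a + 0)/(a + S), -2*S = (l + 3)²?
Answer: 1764584/15 ≈ 1.1764e+5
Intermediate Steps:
S = -½ (S = -(-2 + 3)²/2 = -½*1² = -½*1 = -½ ≈ -0.50000)
V(a) = a/(-½ + a) (V(a) = (a + 0)/(a - ½) = a/(-½ + a))
V(5 + 6*(-2)) - 449*(-262) = 2*(5 + 6*(-2))/(-1 + 2*(5 + 6*(-2))) - 449*(-262) = 2*(5 - 12)/(-1 + 2*(5 - 12)) + 117638 = 2*(-7)/(-1 + 2*(-7)) + 117638 = 2*(-7)/(-1 - 14) + 117638 = 2*(-7)/(-15) + 117638 = 2*(-7)*(-1/15) + 117638 = 14/15 + 117638 = 1764584/15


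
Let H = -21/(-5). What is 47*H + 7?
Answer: 1022/5 ≈ 204.40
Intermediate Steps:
H = 21/5 (H = -21*(-⅕) = 21/5 ≈ 4.2000)
47*H + 7 = 47*(21/5) + 7 = 987/5 + 7 = 1022/5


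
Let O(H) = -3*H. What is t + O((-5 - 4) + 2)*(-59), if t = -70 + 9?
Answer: -1300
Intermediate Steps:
t = -61
t + O((-5 - 4) + 2)*(-59) = -61 - 3*((-5 - 4) + 2)*(-59) = -61 - 3*(-9 + 2)*(-59) = -61 - 3*(-7)*(-59) = -61 + 21*(-59) = -61 - 1239 = -1300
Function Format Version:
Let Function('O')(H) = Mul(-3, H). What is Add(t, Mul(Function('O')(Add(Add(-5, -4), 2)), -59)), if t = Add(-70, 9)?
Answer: -1300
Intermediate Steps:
t = -61
Add(t, Mul(Function('O')(Add(Add(-5, -4), 2)), -59)) = Add(-61, Mul(Mul(-3, Add(Add(-5, -4), 2)), -59)) = Add(-61, Mul(Mul(-3, Add(-9, 2)), -59)) = Add(-61, Mul(Mul(-3, -7), -59)) = Add(-61, Mul(21, -59)) = Add(-61, -1239) = -1300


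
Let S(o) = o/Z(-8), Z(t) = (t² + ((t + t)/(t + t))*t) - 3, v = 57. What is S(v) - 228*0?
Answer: 57/53 ≈ 1.0755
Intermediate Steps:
Z(t) = -3 + t + t² (Z(t) = (t² + ((2*t)/((2*t)))*t) - 3 = (t² + ((2*t)*(1/(2*t)))*t) - 3 = (t² + 1*t) - 3 = (t² + t) - 3 = (t + t²) - 3 = -3 + t + t²)
S(o) = o/53 (S(o) = o/(-3 - 8 + (-8)²) = o/(-3 - 8 + 64) = o/53)
S(v) - 228*0 = (1/53)*57 - 228*0 = 57/53 + 0 = 57/53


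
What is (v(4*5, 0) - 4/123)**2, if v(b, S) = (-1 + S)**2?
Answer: 14161/15129 ≈ 0.93602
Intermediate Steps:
(v(4*5, 0) - 4/123)**2 = ((-1 + 0)**2 - 4/123)**2 = ((-1)**2 - 4*1/123)**2 = (1 - 4/123)**2 = (119/123)**2 = 14161/15129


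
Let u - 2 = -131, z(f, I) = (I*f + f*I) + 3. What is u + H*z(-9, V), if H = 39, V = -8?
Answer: 5604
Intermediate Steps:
z(f, I) = 3 + 2*I*f (z(f, I) = (I*f + I*f) + 3 = 2*I*f + 3 = 3 + 2*I*f)
u = -129 (u = 2 - 131 = -129)
u + H*z(-9, V) = -129 + 39*(3 + 2*(-8)*(-9)) = -129 + 39*(3 + 144) = -129 + 39*147 = -129 + 5733 = 5604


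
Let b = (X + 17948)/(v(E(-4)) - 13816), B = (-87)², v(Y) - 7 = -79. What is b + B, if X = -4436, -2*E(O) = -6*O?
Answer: 13138095/1736 ≈ 7568.0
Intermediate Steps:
E(O) = 3*O (E(O) = -(-3)*O = 3*O)
v(Y) = -72 (v(Y) = 7 - 79 = -72)
B = 7569
b = -1689/1736 (b = (-4436 + 17948)/(-72 - 13816) = 13512/(-13888) = 13512*(-1/13888) = -1689/1736 ≈ -0.97293)
b + B = -1689/1736 + 7569 = 13138095/1736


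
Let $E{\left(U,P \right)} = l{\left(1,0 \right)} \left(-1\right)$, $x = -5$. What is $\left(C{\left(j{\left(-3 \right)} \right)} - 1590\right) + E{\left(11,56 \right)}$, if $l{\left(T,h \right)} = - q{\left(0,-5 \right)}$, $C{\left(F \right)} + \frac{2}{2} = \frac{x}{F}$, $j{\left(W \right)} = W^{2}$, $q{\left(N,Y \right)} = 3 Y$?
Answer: $- \frac{14459}{9} \approx -1606.6$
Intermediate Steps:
$C{\left(F \right)} = -1 - \frac{5}{F}$
$l{\left(T,h \right)} = 15$ ($l{\left(T,h \right)} = - 3 \left(-5\right) = \left(-1\right) \left(-15\right) = 15$)
$E{\left(U,P \right)} = -15$ ($E{\left(U,P \right)} = 15 \left(-1\right) = -15$)
$\left(C{\left(j{\left(-3 \right)} \right)} - 1590\right) + E{\left(11,56 \right)} = \left(\frac{-5 - \left(-3\right)^{2}}{\left(-3\right)^{2}} - 1590\right) - 15 = \left(\frac{-5 - 9}{9} - 1590\right) - 15 = \left(\frac{1}{9} \left(-14\right) - 1590\right) - 15 = \left(- \frac{14}{9} - 1590\right) - 15 = - \frac{14324}{9} - 15 = - \frac{14459}{9}$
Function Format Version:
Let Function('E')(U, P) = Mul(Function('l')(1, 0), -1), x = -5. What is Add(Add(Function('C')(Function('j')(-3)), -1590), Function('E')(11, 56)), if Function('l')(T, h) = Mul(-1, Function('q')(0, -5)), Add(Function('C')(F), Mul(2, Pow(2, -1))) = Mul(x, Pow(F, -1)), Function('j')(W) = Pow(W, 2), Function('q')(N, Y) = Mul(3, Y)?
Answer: Rational(-14459, 9) ≈ -1606.6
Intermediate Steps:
Function('C')(F) = Add(-1, Mul(-5, Pow(F, -1)))
Function('l')(T, h) = 15 (Function('l')(T, h) = Mul(-1, Mul(3, -5)) = Mul(-1, -15) = 15)
Function('E')(U, P) = -15 (Function('E')(U, P) = Mul(15, -1) = -15)
Add(Add(Function('C')(Function('j')(-3)), -1590), Function('E')(11, 56)) = Add(Add(Mul(Pow(Pow(-3, 2), -1), Add(-5, Mul(-1, Pow(-3, 2)))), -1590), -15) = Add(Add(Mul(Pow(9, -1), Add(-5, Mul(-1, 9))), -1590), -15) = Add(Add(Mul(Rational(1, 9), Add(-5, -9)), -1590), -15) = Add(Add(Mul(Rational(1, 9), -14), -1590), -15) = Add(Add(Rational(-14, 9), -1590), -15) = Add(Rational(-14324, 9), -15) = Rational(-14459, 9)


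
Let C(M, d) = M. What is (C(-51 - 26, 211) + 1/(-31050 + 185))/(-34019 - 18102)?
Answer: 2376606/1608714665 ≈ 0.0014773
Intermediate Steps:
(C(-51 - 26, 211) + 1/(-31050 + 185))/(-34019 - 18102) = ((-51 - 26) + 1/(-31050 + 185))/(-34019 - 18102) = (-77 + 1/(-30865))/(-52121) = (-77 - 1/30865)*(-1/52121) = -2376606/30865*(-1/52121) = 2376606/1608714665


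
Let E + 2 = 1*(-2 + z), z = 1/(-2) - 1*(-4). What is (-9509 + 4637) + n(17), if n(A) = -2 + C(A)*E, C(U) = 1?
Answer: -9749/2 ≈ -4874.5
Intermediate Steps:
z = 7/2 (z = -1/2 + 4 = 7/2 ≈ 3.5000)
E = -1/2 (E = -2 + 1*(-2 + 7/2) = -2 + 1*(3/2) = -2 + 3/2 = -1/2 ≈ -0.50000)
n(A) = -5/2 (n(A) = -2 + 1*(-1/2) = -2 - 1/2 = -5/2)
(-9509 + 4637) + n(17) = (-9509 + 4637) - 5/2 = -4872 - 5/2 = -9749/2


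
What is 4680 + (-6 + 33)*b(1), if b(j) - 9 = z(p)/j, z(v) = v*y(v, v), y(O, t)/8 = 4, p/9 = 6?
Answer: 51579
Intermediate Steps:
p = 54 (p = 9*6 = 54)
y(O, t) = 32 (y(O, t) = 8*4 = 32)
z(v) = 32*v (z(v) = v*32 = 32*v)
b(j) = 9 + 1728/j (b(j) = 9 + (32*54)/j = 9 + 1728/j)
4680 + (-6 + 33)*b(1) = 4680 + (-6 + 33)*(9 + 1728/1) = 4680 + 27*(9 + 1728*1) = 4680 + 27*(9 + 1728) = 4680 + 27*1737 = 4680 + 46899 = 51579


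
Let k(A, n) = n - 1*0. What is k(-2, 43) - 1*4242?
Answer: -4199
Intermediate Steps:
k(A, n) = n (k(A, n) = n + 0 = n)
k(-2, 43) - 1*4242 = 43 - 1*4242 = 43 - 4242 = -4199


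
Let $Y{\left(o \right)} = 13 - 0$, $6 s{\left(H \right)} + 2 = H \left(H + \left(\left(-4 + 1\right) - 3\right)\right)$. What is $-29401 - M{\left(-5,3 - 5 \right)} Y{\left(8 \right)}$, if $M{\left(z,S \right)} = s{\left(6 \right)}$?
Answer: $- \frac{88190}{3} \approx -29397.0$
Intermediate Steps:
$s{\left(H \right)} = - \frac{1}{3} + \frac{H \left(-6 + H\right)}{6}$ ($s{\left(H \right)} = - \frac{1}{3} + \frac{H \left(H + \left(\left(-4 + 1\right) - 3\right)\right)}{6} = - \frac{1}{3} + \frac{H \left(H - 6\right)}{6} = - \frac{1}{3} + \frac{H \left(-6 + H\right)}{6}$)
$M{\left(z,S \right)} = - \frac{1}{3}$ ($M{\left(z,S \right)} = - \frac{1}{3} - 6 + \frac{6^{2}}{6} = - \frac{1}{3} - 6 + \frac{1}{6} \cdot 36 = - \frac{1}{3} - 6 + 6 = - \frac{1}{3}$)
$Y{\left(o \right)} = 13$ ($Y{\left(o \right)} = 13 + 0 = 13$)
$-29401 - M{\left(-5,3 - 5 \right)} Y{\left(8 \right)} = -29401 - \left(- \frac{1}{3}\right) 13 = -29401 - - \frac{13}{3} = -29401 + \frac{13}{3} = - \frac{88190}{3}$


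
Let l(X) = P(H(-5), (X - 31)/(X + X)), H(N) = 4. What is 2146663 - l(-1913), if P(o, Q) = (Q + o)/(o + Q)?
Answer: 2146662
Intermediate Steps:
P(o, Q) = 1 (P(o, Q) = (Q + o)/(Q + o) = 1)
l(X) = 1
2146663 - l(-1913) = 2146663 - 1*1 = 2146663 - 1 = 2146662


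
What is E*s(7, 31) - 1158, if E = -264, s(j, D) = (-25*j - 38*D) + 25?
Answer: 349434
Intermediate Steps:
s(j, D) = 25 - 38*D - 25*j (s(j, D) = (-38*D - 25*j) + 25 = 25 - 38*D - 25*j)
E*s(7, 31) - 1158 = -264*(25 - 38*31 - 25*7) - 1158 = -264*(25 - 1178 - 175) - 1158 = -264*(-1328) - 1158 = 350592 - 1158 = 349434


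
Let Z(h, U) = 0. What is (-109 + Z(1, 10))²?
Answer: 11881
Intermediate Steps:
(-109 + Z(1, 10))² = (-109 + 0)² = (-109)² = 11881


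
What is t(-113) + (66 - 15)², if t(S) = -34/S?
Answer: 293947/113 ≈ 2601.3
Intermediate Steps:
t(-113) + (66 - 15)² = -34/(-113) + (66 - 15)² = -34*(-1/113) + 51² = 34/113 + 2601 = 293947/113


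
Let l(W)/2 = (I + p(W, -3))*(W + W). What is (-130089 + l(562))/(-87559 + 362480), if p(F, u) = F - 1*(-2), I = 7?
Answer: 1153519/274921 ≈ 4.1958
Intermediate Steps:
p(F, u) = 2 + F (p(F, u) = F + 2 = 2 + F)
l(W) = 4*W*(9 + W) (l(W) = 2*((7 + (2 + W))*(W + W)) = 2*((9 + W)*(2*W)) = 2*(2*W*(9 + W)) = 4*W*(9 + W))
(-130089 + l(562))/(-87559 + 362480) = (-130089 + 4*562*(9 + 562))/(-87559 + 362480) = (-130089 + 4*562*571)/274921 = (-130089 + 1283608)*(1/274921) = 1153519*(1/274921) = 1153519/274921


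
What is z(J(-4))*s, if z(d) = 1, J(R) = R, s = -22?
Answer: -22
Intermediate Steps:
z(J(-4))*s = 1*(-22) = -22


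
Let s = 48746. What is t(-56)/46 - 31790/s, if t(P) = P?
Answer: -1048029/560579 ≈ -1.8695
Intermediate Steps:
t(-56)/46 - 31790/s = -56/46 - 31790/48746 = -56*1/46 - 31790*1/48746 = -28/23 - 15895/24373 = -1048029/560579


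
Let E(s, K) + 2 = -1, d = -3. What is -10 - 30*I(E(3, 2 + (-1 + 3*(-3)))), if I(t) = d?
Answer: 80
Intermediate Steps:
E(s, K) = -3 (E(s, K) = -2 - 1 = -3)
I(t) = -3
-10 - 30*I(E(3, 2 + (-1 + 3*(-3)))) = -10 - 30*(-3) = -10 + 90 = 80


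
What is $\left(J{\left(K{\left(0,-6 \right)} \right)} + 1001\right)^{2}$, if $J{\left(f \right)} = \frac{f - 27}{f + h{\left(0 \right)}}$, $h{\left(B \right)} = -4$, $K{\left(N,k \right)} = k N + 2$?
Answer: $\frac{4108729}{4} \approx 1.0272 \cdot 10^{6}$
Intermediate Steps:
$K{\left(N,k \right)} = 2 + N k$ ($K{\left(N,k \right)} = N k + 2 = 2 + N k$)
$J{\left(f \right)} = \frac{-27 + f}{-4 + f}$ ($J{\left(f \right)} = \frac{f - 27}{f - 4} = \frac{-27 + f}{-4 + f}$)
$\left(J{\left(K{\left(0,-6 \right)} \right)} + 1001\right)^{2} = \left(\frac{-27 + \left(2 + 0 \left(-6\right)\right)}{-4 + \left(2 + 0 \left(-6\right)\right)} + 1001\right)^{2} = \left(\frac{-27 + \left(2 + 0\right)}{-4 + \left(2 + 0\right)} + 1001\right)^{2} = \left(\frac{-27 + 2}{-4 + 2} + 1001\right)^{2} = \left(\frac{1}{-2} \left(-25\right) + 1001\right)^{2} = \left(\left(- \frac{1}{2}\right) \left(-25\right) + 1001\right)^{2} = \left(\frac{25}{2} + 1001\right)^{2} = \left(\frac{2027}{2}\right)^{2} = \frac{4108729}{4}$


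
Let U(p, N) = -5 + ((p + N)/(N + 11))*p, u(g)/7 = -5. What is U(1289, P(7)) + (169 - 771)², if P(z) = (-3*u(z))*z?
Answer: 136479295/373 ≈ 3.6590e+5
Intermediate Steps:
u(g) = -35 (u(g) = 7*(-5) = -35)
P(z) = 105*z (P(z) = (-3*(-35))*z = 105*z)
U(p, N) = -5 + p*(N + p)/(11 + N) (U(p, N) = -5 + ((N + p)/(11 + N))*p = -5 + p*(N + p)/(11 + N))
U(1289, P(7)) + (169 - 771)² = (-55 + 1289² - 525*7 + (105*7)*1289)/(11 + 105*7) + (169 - 771)² = (-55 + 1661521 - 5*735 + 735*1289)/(11 + 735) + (-602)² = (-55 + 1661521 - 3675 + 947415)/746 + 362404 = (1/746)*2605206 + 362404 = 1302603/373 + 362404 = 136479295/373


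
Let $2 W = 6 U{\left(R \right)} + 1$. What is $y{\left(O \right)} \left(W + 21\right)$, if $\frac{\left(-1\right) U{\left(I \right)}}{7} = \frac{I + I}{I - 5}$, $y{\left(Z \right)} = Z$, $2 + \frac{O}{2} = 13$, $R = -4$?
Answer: $\frac{187}{3} \approx 62.333$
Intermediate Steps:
$O = 22$ ($O = -4 + 2 \cdot 13 = -4 + 26 = 22$)
$U{\left(I \right)} = - \frac{14 I}{-5 + I}$ ($U{\left(I \right)} = - 7 \frac{I + I}{I - 5} = - 7 \frac{2 I}{-5 + I} = - \frac{14 I}{-5 + I}$)
$W = - \frac{109}{6}$ ($W = \frac{6 \left(\left(-14\right) \left(-4\right) \frac{1}{-5 - 4}\right) + 1}{2} = \frac{6 \left(\left(-14\right) \left(-4\right) \frac{1}{-9}\right) + 1}{2} = \frac{6 \left(\left(-14\right) \left(-4\right) \left(- \frac{1}{9}\right)\right) + 1}{2} = \frac{6 \left(- \frac{56}{9}\right) + 1}{2} = \frac{- \frac{112}{3} + 1}{2} = \frac{1}{2} \left(- \frac{109}{3}\right) = - \frac{109}{6} \approx -18.167$)
$y{\left(O \right)} \left(W + 21\right) = 22 \left(- \frac{109}{6} + 21\right) = 22 \cdot \frac{17}{6} = \frac{187}{3}$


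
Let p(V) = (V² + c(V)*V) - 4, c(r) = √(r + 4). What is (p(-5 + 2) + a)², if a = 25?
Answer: 729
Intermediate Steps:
c(r) = √(4 + r)
p(V) = -4 + V² + V*√(4 + V) (p(V) = (V² + √(4 + V)*V) - 4 = (V² + V*√(4 + V)) - 4 = -4 + V² + V*√(4 + V))
(p(-5 + 2) + a)² = ((-4 + (-5 + 2)² + (-5 + 2)*√(4 + (-5 + 2))) + 25)² = ((-4 + (-3)² - 3*√(4 - 3)) + 25)² = ((-4 + 9 - 3*√1) + 25)² = ((-4 + 9 - 3*1) + 25)² = ((-4 + 9 - 3) + 25)² = (2 + 25)² = 27² = 729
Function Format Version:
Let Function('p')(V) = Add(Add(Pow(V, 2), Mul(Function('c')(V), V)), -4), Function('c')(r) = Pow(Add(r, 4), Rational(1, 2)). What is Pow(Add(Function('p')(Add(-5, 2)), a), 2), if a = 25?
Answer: 729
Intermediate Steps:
Function('c')(r) = Pow(Add(4, r), Rational(1, 2))
Function('p')(V) = Add(-4, Pow(V, 2), Mul(V, Pow(Add(4, V), Rational(1, 2)))) (Function('p')(V) = Add(Add(Pow(V, 2), Mul(Pow(Add(4, V), Rational(1, 2)), V)), -4) = Add(Add(Pow(V, 2), Mul(V, Pow(Add(4, V), Rational(1, 2)))), -4) = Add(-4, Pow(V, 2), Mul(V, Pow(Add(4, V), Rational(1, 2)))))
Pow(Add(Function('p')(Add(-5, 2)), a), 2) = Pow(Add(Add(-4, Pow(Add(-5, 2), 2), Mul(Add(-5, 2), Pow(Add(4, Add(-5, 2)), Rational(1, 2)))), 25), 2) = Pow(Add(Add(-4, Pow(-3, 2), Mul(-3, Pow(Add(4, -3), Rational(1, 2)))), 25), 2) = Pow(Add(Add(-4, 9, Mul(-3, Pow(1, Rational(1, 2)))), 25), 2) = Pow(Add(Add(-4, 9, Mul(-3, 1)), 25), 2) = Pow(Add(Add(-4, 9, -3), 25), 2) = Pow(Add(2, 25), 2) = Pow(27, 2) = 729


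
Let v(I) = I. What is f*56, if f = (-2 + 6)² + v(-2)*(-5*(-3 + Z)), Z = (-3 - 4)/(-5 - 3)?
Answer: -294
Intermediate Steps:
Z = 7/8 (Z = -7/(-8) = -7*(-⅛) = 7/8 ≈ 0.87500)
f = -21/4 (f = (-2 + 6)² - (-10)*(-3 + 7/8) = 4² - (-10)*(-17)/8 = 16 - 2*85/8 = 16 - 85/4 = -21/4 ≈ -5.2500)
f*56 = -21/4*56 = -294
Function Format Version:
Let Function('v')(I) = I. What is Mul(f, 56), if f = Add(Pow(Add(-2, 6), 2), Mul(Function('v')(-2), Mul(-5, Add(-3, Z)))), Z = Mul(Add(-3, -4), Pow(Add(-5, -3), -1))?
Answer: -294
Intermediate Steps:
Z = Rational(7, 8) (Z = Mul(-7, Pow(-8, -1)) = Mul(-7, Rational(-1, 8)) = Rational(7, 8) ≈ 0.87500)
f = Rational(-21, 4) (f = Add(Pow(Add(-2, 6), 2), Mul(-2, Mul(-5, Add(-3, Rational(7, 8))))) = Add(Pow(4, 2), Mul(-2, Mul(-5, Rational(-17, 8)))) = Add(16, Mul(-2, Rational(85, 8))) = Add(16, Rational(-85, 4)) = Rational(-21, 4) ≈ -5.2500)
Mul(f, 56) = Mul(Rational(-21, 4), 56) = -294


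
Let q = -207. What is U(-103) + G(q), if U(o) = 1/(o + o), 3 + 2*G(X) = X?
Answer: -21631/206 ≈ -105.00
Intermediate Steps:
G(X) = -3/2 + X/2
U(o) = 1/(2*o)
U(-103) + G(q) = (½)/(-103) + (-3/2 + (½)*(-207)) = (½)*(-1/103) + (-3/2 - 207/2) = -1/206 - 105 = -21631/206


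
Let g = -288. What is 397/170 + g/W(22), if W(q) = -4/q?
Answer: 269677/170 ≈ 1586.3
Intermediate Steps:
397/170 + g/W(22) = 397/170 - 288/((-4/22)) = 397*(1/170) - 288/((-4*1/22)) = 397/170 - 288/(-2/11) = 397/170 - 288*(-11/2) = 397/170 + 1584 = 269677/170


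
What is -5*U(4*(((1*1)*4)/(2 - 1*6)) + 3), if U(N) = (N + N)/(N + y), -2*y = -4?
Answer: 10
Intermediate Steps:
y = 2 (y = -½*(-4) = 2)
U(N) = 2*N/(2 + N) (U(N) = (N + N)/(N + 2) = (2*N)/(2 + N) = 2*N/(2 + N))
-5*U(4*(((1*1)*4)/(2 - 1*6)) + 3) = -10*(4*(((1*1)*4)/(2 - 1*6)) + 3)/(2 + (4*(((1*1)*4)/(2 - 1*6)) + 3)) = -10*(4*((1*4)/(2 - 6)) + 3)/(2 + (4*((1*4)/(2 - 6)) + 3)) = -10*(4*(4/(-4)) + 3)/(2 + (4*(4/(-4)) + 3)) = -10*(4*(4*(-¼)) + 3)/(2 + (4*(4*(-¼)) + 3)) = -10*(4*(-1) + 3)/(2 + (4*(-1) + 3)) = -10*(-4 + 3)/(2 + (-4 + 3)) = -10*(-1)/(2 - 1) = -10*(-1)/1 = -10*(-1) = -5*(-2) = 10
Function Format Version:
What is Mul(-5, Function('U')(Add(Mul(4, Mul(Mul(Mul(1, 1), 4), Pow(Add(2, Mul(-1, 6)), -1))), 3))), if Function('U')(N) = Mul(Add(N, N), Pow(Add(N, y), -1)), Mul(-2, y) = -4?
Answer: 10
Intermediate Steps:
y = 2 (y = Mul(Rational(-1, 2), -4) = 2)
Function('U')(N) = Mul(2, N, Pow(Add(2, N), -1)) (Function('U')(N) = Mul(Add(N, N), Pow(Add(N, 2), -1)) = Mul(Mul(2, N), Pow(Add(2, N), -1)) = Mul(2, N, Pow(Add(2, N), -1)))
Mul(-5, Function('U')(Add(Mul(4, Mul(Mul(Mul(1, 1), 4), Pow(Add(2, Mul(-1, 6)), -1))), 3))) = Mul(-5, Mul(2, Add(Mul(4, Mul(Mul(Mul(1, 1), 4), Pow(Add(2, Mul(-1, 6)), -1))), 3), Pow(Add(2, Add(Mul(4, Mul(Mul(Mul(1, 1), 4), Pow(Add(2, Mul(-1, 6)), -1))), 3)), -1))) = Mul(-5, Mul(2, Add(Mul(4, Mul(Mul(1, 4), Pow(Add(2, -6), -1))), 3), Pow(Add(2, Add(Mul(4, Mul(Mul(1, 4), Pow(Add(2, -6), -1))), 3)), -1))) = Mul(-5, Mul(2, Add(Mul(4, Mul(4, Pow(-4, -1))), 3), Pow(Add(2, Add(Mul(4, Mul(4, Pow(-4, -1))), 3)), -1))) = Mul(-5, Mul(2, Add(Mul(4, Mul(4, Rational(-1, 4))), 3), Pow(Add(2, Add(Mul(4, Mul(4, Rational(-1, 4))), 3)), -1))) = Mul(-5, Mul(2, Add(Mul(4, -1), 3), Pow(Add(2, Add(Mul(4, -1), 3)), -1))) = Mul(-5, Mul(2, Add(-4, 3), Pow(Add(2, Add(-4, 3)), -1))) = Mul(-5, Mul(2, -1, Pow(Add(2, -1), -1))) = Mul(-5, Mul(2, -1, Pow(1, -1))) = Mul(-5, Mul(2, -1, 1)) = Mul(-5, -2) = 10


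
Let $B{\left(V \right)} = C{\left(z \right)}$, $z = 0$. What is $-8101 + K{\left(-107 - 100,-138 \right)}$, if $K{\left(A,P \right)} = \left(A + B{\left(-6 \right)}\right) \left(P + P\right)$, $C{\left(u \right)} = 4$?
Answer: $47927$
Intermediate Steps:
$B{\left(V \right)} = 4$
$K{\left(A,P \right)} = 2 P \left(4 + A\right)$ ($K{\left(A,P \right)} = \left(A + 4\right) \left(P + P\right) = \left(4 + A\right) 2 P = 2 P \left(4 + A\right)$)
$-8101 + K{\left(-107 - 100,-138 \right)} = -8101 + 2 \left(-138\right) \left(4 - 207\right) = -8101 + 2 \left(-138\right) \left(-203\right) = -8101 + 56028 = 47927$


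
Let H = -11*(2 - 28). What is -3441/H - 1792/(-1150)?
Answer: -1722319/164450 ≈ -10.473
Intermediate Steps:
H = 286 (H = -11*(-26) = 286)
-3441/H - 1792/(-1150) = -3441/286 - 1792/(-1150) = -3441*1/286 - 1792*(-1/1150) = -3441/286 + 896/575 = -1722319/164450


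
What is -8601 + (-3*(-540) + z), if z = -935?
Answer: -7916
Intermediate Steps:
-8601 + (-3*(-540) + z) = -8601 + (-3*(-540) - 935) = -8601 + (1620 - 935) = -8601 + 685 = -7916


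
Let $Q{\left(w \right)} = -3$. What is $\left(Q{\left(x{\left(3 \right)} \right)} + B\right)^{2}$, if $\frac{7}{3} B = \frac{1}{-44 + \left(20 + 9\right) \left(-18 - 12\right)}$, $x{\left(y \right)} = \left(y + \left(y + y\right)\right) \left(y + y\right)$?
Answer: $\frac{368524809}{40934404} \approx 9.0028$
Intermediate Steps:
$x{\left(y \right)} = 6 y^{2}$ ($x{\left(y \right)} = \left(y + 2 y\right) 2 y = 3 y 2 y = 6 y^{2}$)
$B = - \frac{3}{6398}$ ($B = \frac{3}{7 \left(-44 + \left(20 + 9\right) \left(-18 - 12\right)\right)} = \frac{3}{7 \left(-44 + 29 \left(-30\right)\right)} = \frac{3}{7 \left(-44 - 870\right)} = \frac{3}{7 \left(-914\right)} = \frac{3}{7} \left(- \frac{1}{914}\right) = - \frac{3}{6398} \approx -0.0004689$)
$\left(Q{\left(x{\left(3 \right)} \right)} + B\right)^{2} = \left(-3 - \frac{3}{6398}\right)^{2} = \left(- \frac{19197}{6398}\right)^{2} = \frac{368524809}{40934404}$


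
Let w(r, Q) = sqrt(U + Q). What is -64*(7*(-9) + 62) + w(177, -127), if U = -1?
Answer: 64 + 8*I*sqrt(2) ≈ 64.0 + 11.314*I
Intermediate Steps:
w(r, Q) = sqrt(-1 + Q)
-64*(7*(-9) + 62) + w(177, -127) = -64*(7*(-9) + 62) + sqrt(-1 - 127) = -64*(-63 + 62) + sqrt(-128) = -64*(-1) + 8*I*sqrt(2) = 64 + 8*I*sqrt(2)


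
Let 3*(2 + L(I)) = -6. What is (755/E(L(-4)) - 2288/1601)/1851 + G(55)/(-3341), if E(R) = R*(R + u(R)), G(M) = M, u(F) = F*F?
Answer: -12228883079/475242709968 ≈ -0.025732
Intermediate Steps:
u(F) = F²
L(I) = -4 (L(I) = -2 + (⅓)*(-6) = -2 - 2 = -4)
E(R) = R*(R + R²)
(755/E(L(-4)) - 2288/1601)/1851 + G(55)/(-3341) = (755/(((-4)²*(1 - 4))) - 2288/1601)/1851 + 55/(-3341) = (755/((16*(-3))) - 2288*1/1601)*(1/1851) + 55*(-1/3341) = (755/(-48) - 2288/1601)*(1/1851) - 55/3341 = (755*(-1/48) - 2288/1601)*(1/1851) - 55/3341 = (-755/48 - 2288/1601)*(1/1851) - 55/3341 = -1318579/76848*1/1851 - 55/3341 = -1318579/142245648 - 55/3341 = -12228883079/475242709968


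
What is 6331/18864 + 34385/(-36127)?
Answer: -32301431/52423056 ≈ -0.61617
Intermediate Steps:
6331/18864 + 34385/(-36127) = 6331*(1/18864) + 34385*(-1/36127) = 6331/18864 - 2645/2779 = -32301431/52423056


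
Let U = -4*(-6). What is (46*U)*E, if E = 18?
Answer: 19872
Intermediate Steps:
U = 24
(46*U)*E = (46*24)*18 = 1104*18 = 19872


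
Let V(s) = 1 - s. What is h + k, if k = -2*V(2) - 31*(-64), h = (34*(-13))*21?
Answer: -7296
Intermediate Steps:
h = -9282 (h = -442*21 = -9282)
k = 1986 (k = -2*(1 - 1*2) - 31*(-64) = -2*(1 - 2) + 1984 = -2*(-1) + 1984 = 2 + 1984 = 1986)
h + k = -9282 + 1986 = -7296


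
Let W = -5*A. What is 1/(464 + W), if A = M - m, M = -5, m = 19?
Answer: 1/584 ≈ 0.0017123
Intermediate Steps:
A = -24 (A = -5 - 1*19 = -5 - 19 = -24)
W = 120 (W = -5*(-24) = 120)
1/(464 + W) = 1/(464 + 120) = 1/584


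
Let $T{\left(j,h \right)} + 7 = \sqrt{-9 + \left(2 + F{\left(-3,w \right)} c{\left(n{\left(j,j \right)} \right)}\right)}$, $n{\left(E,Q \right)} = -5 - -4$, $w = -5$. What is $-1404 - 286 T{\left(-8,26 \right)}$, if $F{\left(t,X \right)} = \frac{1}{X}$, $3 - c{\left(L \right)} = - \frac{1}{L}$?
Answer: $598 - \frac{286 i \sqrt{185}}{5} \approx 598.0 - 778.0 i$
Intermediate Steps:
$n{\left(E,Q \right)} = -1$ ($n{\left(E,Q \right)} = -5 + 4 = -1$)
$c{\left(L \right)} = 3 + \frac{1}{L}$ ($c{\left(L \right)} = 3 - - \frac{1}{L} = 3 + \frac{1}{L}$)
$T{\left(j,h \right)} = -7 + \frac{i \sqrt{185}}{5}$ ($T{\left(j,h \right)} = -7 + \sqrt{-9 + \left(2 + \frac{3 + \frac{1}{-1}}{-5}\right)} = -7 + \sqrt{-9 + \left(2 - \frac{3 - 1}{5}\right)} = -7 + \sqrt{-9 + \left(2 - \frac{2}{5}\right)} = -7 + \sqrt{-9 + \frac{8}{5}} = -7 + \sqrt{- \frac{37}{5}} = -7 + \frac{i \sqrt{185}}{5}$)
$-1404 - 286 T{\left(-8,26 \right)} = -1404 - 286 \left(-7 + \frac{i \sqrt{185}}{5}\right) = -1404 + \left(2002 - \frac{286 i \sqrt{185}}{5}\right) = 598 - \frac{286 i \sqrt{185}}{5}$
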